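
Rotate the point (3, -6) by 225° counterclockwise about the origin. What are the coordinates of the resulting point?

Rotation matrix for 225°: [[cos 225°, -sin 225°], [sin 225°, cos 225°]] ≈ [[-0.707107, 0.707107], [-0.707107, -0.707107]]
[[-0.707107, 0.707107], [-0.707107, -0.707107]] × [3, -6]ᵀ ≈ [-6.3640, 2.1213]ᵀ
Result: (-6.3640, 2.1213)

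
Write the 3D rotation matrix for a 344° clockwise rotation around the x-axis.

Rotation matrix for clockwise 344° around x-axis:
A clockwise rotation by 344° is a counterclockwise rotation by -344°.
cos(-344°) = 0.9613, sin(-344°) = 0.2756
Result: [[1, 0, 0], [0, 0.9613, -0.2756], [0, 0.2756, 0.9613]]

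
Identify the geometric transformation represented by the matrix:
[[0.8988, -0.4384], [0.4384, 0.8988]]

This matrix represents: rotation by 26° counterclockwise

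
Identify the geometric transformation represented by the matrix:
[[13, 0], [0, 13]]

This matrix represents: uniform scaling by factor 13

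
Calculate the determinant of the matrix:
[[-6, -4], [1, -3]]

For a 2×2 matrix [[a, b], [c, d]], det = ad - bc
det = (-6)(-3) - (-4)(1) = 18 - -4 = 22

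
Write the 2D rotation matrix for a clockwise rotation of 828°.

Rotation matrix formula: [[cos θ, -sin θ], [sin θ, cos θ]]
A clockwise rotation by 828° is equivalent to a counterclockwise rotation by -828°.
For θ = -828°:
cos(-828°) = -0.3090
sin(-828°) = -0.9511
Result: [[-0.3090, 0.9511], [-0.9511, -0.3090]]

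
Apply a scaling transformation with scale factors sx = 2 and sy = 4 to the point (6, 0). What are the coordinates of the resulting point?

Scaling matrix:
[[2, 0], [0, 4]]
Result: (6 × 2, 0 × 4) = (12, 0)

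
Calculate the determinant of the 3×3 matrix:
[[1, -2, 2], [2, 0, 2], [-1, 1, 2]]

Expansion along first row:
det = 1·det([[0,2],[1,2]]) - -2·det([[2,2],[-1,2]]) + 2·det([[2,0],[-1,1]])
    = 1·(0·2 - 2·1) - -2·(2·2 - 2·-1) + 2·(2·1 - 0·-1)
    = 1·-2 - -2·6 + 2·2
    = -2 + 12 + 4 = 14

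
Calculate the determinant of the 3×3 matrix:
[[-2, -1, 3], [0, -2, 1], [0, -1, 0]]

Expansion along first row:
det = -2·det([[-2,1],[-1,0]]) - -1·det([[0,1],[0,0]]) + 3·det([[0,-2],[0,-1]])
    = -2·(-2·0 - 1·-1) - -1·(0·0 - 1·0) + 3·(0·-1 - -2·0)
    = -2·1 - -1·0 + 3·0
    = -2 + 0 + 0 = -2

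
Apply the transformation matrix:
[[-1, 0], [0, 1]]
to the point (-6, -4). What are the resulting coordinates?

Matrix multiplication:
[[-1, 0], [0, 1]] × [-6, -4]ᵀ
= [(-1)(-6) + (0)(-4), (0)(-6) + (1)(-4)]ᵀ
= [6, -4]ᵀ
Result: (6, -4)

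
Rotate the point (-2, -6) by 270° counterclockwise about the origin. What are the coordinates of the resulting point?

Rotation matrix for 270°: [[cos 270°, -sin 270°], [sin 270°, cos 270°]] = [[0, 1], [-1, 0]]
[[0, 1], [-1, 0]] × [-2, -6]ᵀ = [-6, 2]ᵀ
Result: (-6, 2)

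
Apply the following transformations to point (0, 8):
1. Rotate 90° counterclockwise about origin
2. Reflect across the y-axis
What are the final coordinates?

Step 1: Rotate 90° → (-8, 0)
Step 2: Reflect across y-axis → (8, 0)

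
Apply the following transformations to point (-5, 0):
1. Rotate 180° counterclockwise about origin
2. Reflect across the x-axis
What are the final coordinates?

Step 1: Rotate 180° → (5, 0)
Step 2: Reflect across x-axis → (5, 0)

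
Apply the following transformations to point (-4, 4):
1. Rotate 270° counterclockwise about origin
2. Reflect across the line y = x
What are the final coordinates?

Step 1: Rotate 270° → (4, 4)
Step 2: Reflect across line y = x → (4, 4)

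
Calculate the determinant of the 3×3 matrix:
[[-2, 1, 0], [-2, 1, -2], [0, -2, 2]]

Expansion along first row:
det = -2·det([[1,-2],[-2,2]]) - 1·det([[-2,-2],[0,2]]) + 0·det([[-2,1],[0,-2]])
    = -2·(1·2 - -2·-2) - 1·(-2·2 - -2·0) + 0·(-2·-2 - 1·0)
    = -2·-2 - 1·-4 + 0·4
    = 4 + 4 + 0 = 8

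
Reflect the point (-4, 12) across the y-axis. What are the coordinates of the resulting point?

Reflection across y-axis: (-4, 12) → (4, 12)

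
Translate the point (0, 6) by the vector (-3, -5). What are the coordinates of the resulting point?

Translation by (-3, -5) (homogeneous matrix [[1, 0, -3], [0, 1, -5], [0, 0, 1]]):
x' = 0 + -3 = -3
y' = 6 + -5 = 1
Result: (-3, 1)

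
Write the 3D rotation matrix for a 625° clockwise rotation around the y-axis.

Rotation matrix for clockwise 625° around y-axis:
A clockwise rotation by 625° is a counterclockwise rotation by -625°.
cos(-625°) = -0.0872, sin(-625°) = 0.9962
Result: [[-0.0872, 0, 0.9962], [0, 1, 0], [-0.9962, 0, -0.0872]]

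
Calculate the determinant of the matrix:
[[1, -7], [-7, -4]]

For a 2×2 matrix [[a, b], [c, d]], det = ad - bc
det = (1)(-4) - (-7)(-7) = -4 - 49 = -53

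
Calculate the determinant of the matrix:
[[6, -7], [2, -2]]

For a 2×2 matrix [[a, b], [c, d]], det = ad - bc
det = (6)(-2) - (-7)(2) = -12 - -14 = 2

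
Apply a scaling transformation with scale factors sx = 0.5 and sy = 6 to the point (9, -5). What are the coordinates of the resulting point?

Scaling matrix:
[[0.50, 0], [0, 6]]
Result: (9 × 0.5, -5 × 6) = (4.5, -30)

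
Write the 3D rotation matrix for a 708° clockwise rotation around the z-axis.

Rotation matrix for clockwise 708° around z-axis:
A clockwise rotation by 708° is a counterclockwise rotation by -708°.
cos(-708°) = 0.9781, sin(-708°) = 0.2079
Result: [[0.9781, -0.2079, 0], [0.2079, 0.9781, 0], [0, 0, 1]]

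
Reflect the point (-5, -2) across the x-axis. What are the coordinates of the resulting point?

Reflection across x-axis: (-5, -2) → (-5, 2)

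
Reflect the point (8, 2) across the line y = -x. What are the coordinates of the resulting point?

Reflection across line y = -x: (8, 2) → (-2, -8)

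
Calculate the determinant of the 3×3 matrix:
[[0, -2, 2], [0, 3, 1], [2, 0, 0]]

Expansion along first row:
det = 0·det([[3,1],[0,0]]) - -2·det([[0,1],[2,0]]) + 2·det([[0,3],[2,0]])
    = 0·(3·0 - 1·0) - -2·(0·0 - 1·2) + 2·(0·0 - 3·2)
    = 0·0 - -2·-2 + 2·-6
    = 0 + -4 + -12 = -16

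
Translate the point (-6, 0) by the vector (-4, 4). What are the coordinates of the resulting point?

Translation by (-4, 4) (homogeneous matrix [[1, 0, -4], [0, 1, 4], [0, 0, 1]]):
x' = -6 + -4 = -10
y' = 0 + 4 = 4
Result: (-10, 4)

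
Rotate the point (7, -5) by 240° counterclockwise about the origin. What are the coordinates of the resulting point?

Rotation matrix for 240°: [[cos 240°, -sin 240°], [sin 240°, cos 240°]] ≈ [[-0.500000, 0.866025], [-0.866025, -0.500000]]
[[-0.500000, 0.866025], [-0.866025, -0.500000]] × [7, -5]ᵀ ≈ [-7.8301, -3.5622]ᵀ
Result: (-7.8301, -3.5622)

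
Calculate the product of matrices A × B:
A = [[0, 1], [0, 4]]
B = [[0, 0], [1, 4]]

Matrix multiplication:
C[0][0] = 0×0 + 1×1 = 1
C[0][1] = 0×0 + 1×4 = 4
C[1][0] = 0×0 + 4×1 = 4
C[1][1] = 0×0 + 4×4 = 16
Result: [[1, 4], [4, 16]]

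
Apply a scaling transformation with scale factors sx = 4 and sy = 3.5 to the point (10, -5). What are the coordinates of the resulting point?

Scaling matrix:
[[4, 0], [0, 3.50]]
Result: (10 × 4, -5 × 3.5) = (40, -17.5)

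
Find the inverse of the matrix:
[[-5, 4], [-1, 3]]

For [[a,b],[c,d]], inverse = (1/det)·[[d,-b],[-c,a]]
det = (-5)(3) - (4)(-1) = -15 - -4 = -11
Inverse = (1/-11)·[[3, -4], [1, -5]]
= [[-3/11, 4/11], [-1/11, 5/11]]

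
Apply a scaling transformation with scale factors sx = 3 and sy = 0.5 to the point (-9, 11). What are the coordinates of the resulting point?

Scaling matrix:
[[3, 0], [0, 0.50]]
Result: (-9 × 3, 11 × 0.5) = (-27, 5.5)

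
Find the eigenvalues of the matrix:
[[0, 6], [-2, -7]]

Characteristic equation: det(A - λI) = 0
λ² - (trace)λ + (det) = 0
trace = 0 + -7 = -7, det = (0)(-7) - (6)(-2) = 12
λ² - (-7)λ + (12) = 0
λ = (-7 ± √((-7)² - 4·(12))) / 2 = (-7 ± √1) / 2
Solving: λ = -4, -3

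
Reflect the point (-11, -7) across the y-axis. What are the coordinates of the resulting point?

Reflection across y-axis: (-11, -7) → (11, -7)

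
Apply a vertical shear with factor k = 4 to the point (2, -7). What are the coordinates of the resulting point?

Shear matrix for vertical shear with factor k = 4:
[[1, 0], [4, 1]]
Result: (2, -7) → (2, 1)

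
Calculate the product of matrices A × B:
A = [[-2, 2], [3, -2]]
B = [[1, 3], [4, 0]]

Matrix multiplication:
C[0][0] = -2×1 + 2×4 = 6
C[0][1] = -2×3 + 2×0 = -6
C[1][0] = 3×1 + -2×4 = -5
C[1][1] = 3×3 + -2×0 = 9
Result: [[6, -6], [-5, 9]]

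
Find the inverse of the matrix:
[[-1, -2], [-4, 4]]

For [[a,b],[c,d]], inverse = (1/det)·[[d,-b],[-c,a]]
det = (-1)(4) - (-2)(-4) = -4 - 8 = -12
Inverse = (1/-12)·[[4, 2], [4, -1]]
= [[-1/3, -1/6], [-1/3, 1/12]]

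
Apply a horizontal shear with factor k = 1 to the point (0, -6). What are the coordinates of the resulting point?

Shear matrix for horizontal shear with factor k = 1:
[[1, 1], [0, 1]]
Result: (0, -6) → (-6, -6)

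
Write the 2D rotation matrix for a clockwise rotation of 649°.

Rotation matrix formula: [[cos θ, -sin θ], [sin θ, cos θ]]
A clockwise rotation by 649° is equivalent to a counterclockwise rotation by -649°.
For θ = -649°:
cos(-649°) = 0.3256
sin(-649°) = 0.9455
Result: [[0.3256, -0.9455], [0.9455, 0.3256]]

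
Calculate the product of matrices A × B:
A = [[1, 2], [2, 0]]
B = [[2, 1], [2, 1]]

Matrix multiplication:
C[0][0] = 1×2 + 2×2 = 6
C[0][1] = 1×1 + 2×1 = 3
C[1][0] = 2×2 + 0×2 = 4
C[1][1] = 2×1 + 0×1 = 2
Result: [[6, 3], [4, 2]]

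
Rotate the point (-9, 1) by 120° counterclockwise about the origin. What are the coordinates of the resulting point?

Rotation matrix for 120°: [[cos 120°, -sin 120°], [sin 120°, cos 120°]] ≈ [[-0.500000, -0.866025], [0.866025, -0.500000]]
[[-0.500000, -0.866025], [0.866025, -0.500000]] × [-9, 1]ᵀ ≈ [3.6340, -8.2942]ᵀ
Result: (3.6340, -8.2942)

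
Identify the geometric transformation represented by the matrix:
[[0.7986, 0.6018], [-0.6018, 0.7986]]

This matrix represents: rotation by 323° counterclockwise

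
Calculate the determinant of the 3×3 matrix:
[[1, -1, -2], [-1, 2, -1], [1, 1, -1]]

Expansion along first row:
det = 1·det([[2,-1],[1,-1]]) - -1·det([[-1,-1],[1,-1]]) + -2·det([[-1,2],[1,1]])
    = 1·(2·-1 - -1·1) - -1·(-1·-1 - -1·1) + -2·(-1·1 - 2·1)
    = 1·-1 - -1·2 + -2·-3
    = -1 + 2 + 6 = 7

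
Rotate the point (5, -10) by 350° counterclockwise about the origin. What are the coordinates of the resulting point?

Rotation matrix for 350°: [[cos 350°, -sin 350°], [sin 350°, cos 350°]] ≈ [[0.984808, 0.173648], [-0.173648, 0.984808]]
[[0.984808, 0.173648], [-0.173648, 0.984808]] × [5, -10]ᵀ ≈ [3.1876, -10.7163]ᵀ
Result: (3.1876, -10.7163)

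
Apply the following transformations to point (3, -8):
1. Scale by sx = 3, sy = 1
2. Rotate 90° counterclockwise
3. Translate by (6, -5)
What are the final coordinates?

Step 1: Scale → (9, -8)
Step 2: Rotate 90° → (8, 9)
Step 3: Translate → (14, 4)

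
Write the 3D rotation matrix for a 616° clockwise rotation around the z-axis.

Rotation matrix for clockwise 616° around z-axis:
A clockwise rotation by 616° is a counterclockwise rotation by -616°.
cos(-616°) = -0.2419, sin(-616°) = 0.9703
Result: [[-0.2419, -0.9703, 0], [0.9703, -0.2419, 0], [0, 0, 1]]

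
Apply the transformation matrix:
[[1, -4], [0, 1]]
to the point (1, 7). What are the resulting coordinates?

Matrix multiplication:
[[1, -4], [0, 1]] × [1, 7]ᵀ
= [(1)(1) + (-4)(7), (0)(1) + (1)(7)]ᵀ
= [-27, 7]ᵀ
Result: (-27, 7)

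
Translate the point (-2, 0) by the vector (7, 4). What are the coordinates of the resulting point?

Translation by (7, 4) (homogeneous matrix [[1, 0, 7], [0, 1, 4], [0, 0, 1]]):
x' = -2 + 7 = 5
y' = 0 + 4 = 4
Result: (5, 4)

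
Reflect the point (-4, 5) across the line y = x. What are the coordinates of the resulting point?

Reflection across line y = x: (-4, 5) → (5, -4)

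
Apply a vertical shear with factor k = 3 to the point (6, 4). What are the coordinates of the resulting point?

Shear matrix for vertical shear with factor k = 3:
[[1, 0], [3, 1]]
Result: (6, 4) → (6, 22)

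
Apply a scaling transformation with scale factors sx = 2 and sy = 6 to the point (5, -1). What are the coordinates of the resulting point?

Scaling matrix:
[[2, 0], [0, 6]]
Result: (5 × 2, -1 × 6) = (10, -6)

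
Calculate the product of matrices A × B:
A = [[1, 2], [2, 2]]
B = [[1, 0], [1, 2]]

Matrix multiplication:
C[0][0] = 1×1 + 2×1 = 3
C[0][1] = 1×0 + 2×2 = 4
C[1][0] = 2×1 + 2×1 = 4
C[1][1] = 2×0 + 2×2 = 4
Result: [[3, 4], [4, 4]]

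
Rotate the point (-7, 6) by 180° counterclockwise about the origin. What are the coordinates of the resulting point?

Rotation matrix for 180°: [[cos 180°, -sin 180°], [sin 180°, cos 180°]] = [[-1, 0], [0, -1]]
[[-1, 0], [0, -1]] × [-7, 6]ᵀ = [7, -6]ᵀ
Result: (7, -6)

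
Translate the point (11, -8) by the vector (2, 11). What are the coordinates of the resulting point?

Translation by (2, 11) (homogeneous matrix [[1, 0, 2], [0, 1, 11], [0, 0, 1]]):
x' = 11 + 2 = 13
y' = -8 + 11 = 3
Result: (13, 3)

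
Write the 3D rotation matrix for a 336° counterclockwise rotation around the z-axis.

Rotation matrix for counterclockwise 336° around z-axis:
cos(336°) = 0.9135, sin(336°) = -0.4067
Result: [[0.9135, 0.4067, 0], [-0.4067, 0.9135, 0], [0, 0, 1]]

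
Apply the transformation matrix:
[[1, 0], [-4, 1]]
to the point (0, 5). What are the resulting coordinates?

Matrix multiplication:
[[1, 0], [-4, 1]] × [0, 5]ᵀ
= [(1)(0) + (0)(5), (-4)(0) + (1)(5)]ᵀ
= [0, 5]ᵀ
Result: (0, 5)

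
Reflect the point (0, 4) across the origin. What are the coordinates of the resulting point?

Reflection across origin: (0, 4) → (0, -4)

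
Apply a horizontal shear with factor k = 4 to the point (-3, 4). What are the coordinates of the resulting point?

Shear matrix for horizontal shear with factor k = 4:
[[1, 4], [0, 1]]
Result: (-3, 4) → (13, 4)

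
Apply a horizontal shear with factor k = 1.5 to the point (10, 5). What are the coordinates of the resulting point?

Shear matrix for horizontal shear with factor k = 1.5:
[[1, 1.50], [0, 1]]
Result: (10, 5) → (17.5, 5)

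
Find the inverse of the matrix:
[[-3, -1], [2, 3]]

For [[a,b],[c,d]], inverse = (1/det)·[[d,-b],[-c,a]]
det = (-3)(3) - (-1)(2) = -9 - -2 = -7
Inverse = (1/-7)·[[3, 1], [-2, -3]]
= [[-3/7, -1/7], [2/7, 3/7]]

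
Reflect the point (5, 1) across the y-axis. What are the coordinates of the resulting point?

Reflection across y-axis: (5, 1) → (-5, 1)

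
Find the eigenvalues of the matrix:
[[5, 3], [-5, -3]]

Characteristic equation: det(A - λI) = 0
λ² - (trace)λ + (det) = 0
trace = 5 + -3 = 2, det = (5)(-3) - (3)(-5) = 0
λ² - (2)λ + (0) = 0
λ = (2 ± √((2)² - 4·(0))) / 2 = (2 ± √4) / 2
Solving: λ = 0, 2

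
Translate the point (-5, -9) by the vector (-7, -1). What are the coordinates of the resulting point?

Translation by (-7, -1) (homogeneous matrix [[1, 0, -7], [0, 1, -1], [0, 0, 1]]):
x' = -5 + -7 = -12
y' = -9 + -1 = -10
Result: (-12, -10)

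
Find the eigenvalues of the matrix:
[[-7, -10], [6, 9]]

Characteristic equation: det(A - λI) = 0
λ² - (trace)λ + (det) = 0
trace = -7 + 9 = 2, det = (-7)(9) - (-10)(6) = -3
λ² - (2)λ + (-3) = 0
λ = (2 ± √((2)² - 4·(-3))) / 2 = (2 ± √16) / 2
Solving: λ = -1, 3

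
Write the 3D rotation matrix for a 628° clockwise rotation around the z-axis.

Rotation matrix for clockwise 628° around z-axis:
A clockwise rotation by 628° is a counterclockwise rotation by -628°.
cos(-628°) = -0.0349, sin(-628°) = 0.9994
Result: [[-0.0349, -0.9994, 0], [0.9994, -0.0349, 0], [0, 0, 1]]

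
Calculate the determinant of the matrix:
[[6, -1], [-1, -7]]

For a 2×2 matrix [[a, b], [c, d]], det = ad - bc
det = (6)(-7) - (-1)(-1) = -42 - 1 = -43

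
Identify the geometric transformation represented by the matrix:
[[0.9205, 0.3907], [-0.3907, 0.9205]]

This matrix represents: rotation by 337° counterclockwise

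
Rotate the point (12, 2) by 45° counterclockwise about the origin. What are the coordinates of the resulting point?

Rotation matrix for 45°: [[cos 45°, -sin 45°], [sin 45°, cos 45°]] ≈ [[0.707107, -0.707107], [0.707107, 0.707107]]
[[0.707107, -0.707107], [0.707107, 0.707107]] × [12, 2]ᵀ ≈ [7.0711, 9.8995]ᵀ
Result: (7.0711, 9.8995)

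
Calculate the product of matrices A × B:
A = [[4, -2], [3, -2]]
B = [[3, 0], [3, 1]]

Matrix multiplication:
C[0][0] = 4×3 + -2×3 = 6
C[0][1] = 4×0 + -2×1 = -2
C[1][0] = 3×3 + -2×3 = 3
C[1][1] = 3×0 + -2×1 = -2
Result: [[6, -2], [3, -2]]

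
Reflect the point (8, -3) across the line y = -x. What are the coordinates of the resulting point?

Reflection across line y = -x: (8, -3) → (3, -8)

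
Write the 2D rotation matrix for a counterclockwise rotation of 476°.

Rotation matrix formula: [[cos θ, -sin θ], [sin θ, cos θ]]
For θ = 476°:
cos(476°) = -0.4384
sin(476°) = 0.8988
Result: [[-0.4384, -0.8988], [0.8988, -0.4384]]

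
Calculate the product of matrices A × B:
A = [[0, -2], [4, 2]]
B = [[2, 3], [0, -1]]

Matrix multiplication:
C[0][0] = 0×2 + -2×0 = 0
C[0][1] = 0×3 + -2×-1 = 2
C[1][0] = 4×2 + 2×0 = 8
C[1][1] = 4×3 + 2×-1 = 10
Result: [[0, 2], [8, 10]]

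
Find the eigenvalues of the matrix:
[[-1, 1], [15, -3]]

Characteristic equation: det(A - λI) = 0
λ² - (trace)λ + (det) = 0
trace = -1 + -3 = -4, det = (-1)(-3) - (1)(15) = -12
λ² - (-4)λ + (-12) = 0
λ = (-4 ± √((-4)² - 4·(-12))) / 2 = (-4 ± √64) / 2
Solving: λ = -6, 2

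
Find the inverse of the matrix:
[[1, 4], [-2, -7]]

For [[a,b],[c,d]], inverse = (1/det)·[[d,-b],[-c,a]]
det = (1)(-7) - (4)(-2) = -7 - -8 = 1
Inverse = [[-7, -4], [2, 1]]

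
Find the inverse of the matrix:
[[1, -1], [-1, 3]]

For [[a,b],[c,d]], inverse = (1/det)·[[d,-b],[-c,a]]
det = (1)(3) - (-1)(-1) = 3 - 1 = 2
Inverse = (1/2)·[[3, 1], [1, 1]]
= [[3/2, 1/2], [1/2, 1/2]]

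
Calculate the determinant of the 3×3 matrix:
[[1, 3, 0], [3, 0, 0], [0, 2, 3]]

Expansion along first row:
det = 1·det([[0,0],[2,3]]) - 3·det([[3,0],[0,3]]) + 0·det([[3,0],[0,2]])
    = 1·(0·3 - 0·2) - 3·(3·3 - 0·0) + 0·(3·2 - 0·0)
    = 1·0 - 3·9 + 0·6
    = 0 + -27 + 0 = -27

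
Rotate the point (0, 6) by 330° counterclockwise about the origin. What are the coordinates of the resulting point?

Rotation matrix for 330°: [[cos 330°, -sin 330°], [sin 330°, cos 330°]] ≈ [[0.866025, 0.500000], [-0.500000, 0.866025]]
[[0.866025, 0.500000], [-0.500000, 0.866025]] × [0, 6]ᵀ ≈ [3, 5.1962]ᵀ
Result: (3, 5.1962)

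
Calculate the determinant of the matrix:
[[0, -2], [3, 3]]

For a 2×2 matrix [[a, b], [c, d]], det = ad - bc
det = (0)(3) - (-2)(3) = 0 - -6 = 6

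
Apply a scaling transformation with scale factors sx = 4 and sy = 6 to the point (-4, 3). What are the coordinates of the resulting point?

Scaling matrix:
[[4, 0], [0, 6]]
Result: (-4 × 4, 3 × 6) = (-16, 18)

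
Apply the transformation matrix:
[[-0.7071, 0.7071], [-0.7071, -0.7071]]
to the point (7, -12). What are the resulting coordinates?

Matrix multiplication:
[[-0.7071, 0.7071], [-0.7071, -0.7071]] × [7, -12]ᵀ
= [(-0.7071)(7) + (0.7071)(-12), (-0.7071)(7) + (-0.7071)(-12)]ᵀ
= [-13.4349, 3.5355]ᵀ
Result: (-13.4349, 3.5355)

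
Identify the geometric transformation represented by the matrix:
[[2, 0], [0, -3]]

This matrix represents: non-uniform scaling by sx = 2, sy = -3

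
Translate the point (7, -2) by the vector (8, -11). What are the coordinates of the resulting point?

Translation by (8, -11) (homogeneous matrix [[1, 0, 8], [0, 1, -11], [0, 0, 1]]):
x' = 7 + 8 = 15
y' = -2 + -11 = -13
Result: (15, -13)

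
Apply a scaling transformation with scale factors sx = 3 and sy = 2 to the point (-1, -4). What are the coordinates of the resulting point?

Scaling matrix:
[[3, 0], [0, 2]]
Result: (-1 × 3, -4 × 2) = (-3, -8)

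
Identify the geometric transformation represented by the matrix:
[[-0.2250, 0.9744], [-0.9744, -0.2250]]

This matrix represents: rotation by 257° counterclockwise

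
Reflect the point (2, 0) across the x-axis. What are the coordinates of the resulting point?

Reflection across x-axis: (2, 0) → (2, 0)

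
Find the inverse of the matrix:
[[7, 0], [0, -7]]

For [[a,b],[c,d]], inverse = (1/det)·[[d,-b],[-c,a]]
det = (7)(-7) - (0)(0) = -49 - 0 = -49
Inverse = (1/-49)·[[-7, 0], [0, 7]]
= [[1/7, 0], [0, -1/7]]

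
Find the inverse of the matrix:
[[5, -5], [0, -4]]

For [[a,b],[c,d]], inverse = (1/det)·[[d,-b],[-c,a]]
det = (5)(-4) - (-5)(0) = -20 - 0 = -20
Inverse = (1/-20)·[[-4, 5], [0, 5]]
= [[1/5, -1/4], [0, -1/4]]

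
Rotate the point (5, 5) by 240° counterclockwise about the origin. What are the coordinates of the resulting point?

Rotation matrix for 240°: [[cos 240°, -sin 240°], [sin 240°, cos 240°]] ≈ [[-0.500000, 0.866025], [-0.866025, -0.500000]]
[[-0.500000, 0.866025], [-0.866025, -0.500000]] × [5, 5]ᵀ ≈ [1.8301, -6.8301]ᵀ
Result: (1.8301, -6.8301)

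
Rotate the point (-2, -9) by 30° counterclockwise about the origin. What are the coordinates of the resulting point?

Rotation matrix for 30°: [[cos 30°, -sin 30°], [sin 30°, cos 30°]] ≈ [[0.866025, -0.500000], [0.500000, 0.866025]]
[[0.866025, -0.500000], [0.500000, 0.866025]] × [-2, -9]ᵀ ≈ [2.7679, -8.7942]ᵀ
Result: (2.7679, -8.7942)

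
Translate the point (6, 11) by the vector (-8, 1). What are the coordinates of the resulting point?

Translation by (-8, 1) (homogeneous matrix [[1, 0, -8], [0, 1, 1], [0, 0, 1]]):
x' = 6 + -8 = -2
y' = 11 + 1 = 12
Result: (-2, 12)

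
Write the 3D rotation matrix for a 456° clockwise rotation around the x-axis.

Rotation matrix for clockwise 456° around x-axis:
A clockwise rotation by 456° is a counterclockwise rotation by -456°.
cos(-456°) = -0.1045, sin(-456°) = -0.9945
Result: [[1, 0, 0], [0, -0.1045, 0.9945], [0, -0.9945, -0.1045]]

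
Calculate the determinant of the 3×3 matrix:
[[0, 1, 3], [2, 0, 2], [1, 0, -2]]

Expansion along first row:
det = 0·det([[0,2],[0,-2]]) - 1·det([[2,2],[1,-2]]) + 3·det([[2,0],[1,0]])
    = 0·(0·-2 - 2·0) - 1·(2·-2 - 2·1) + 3·(2·0 - 0·1)
    = 0·0 - 1·-6 + 3·0
    = 0 + 6 + 0 = 6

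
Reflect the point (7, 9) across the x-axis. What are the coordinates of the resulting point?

Reflection across x-axis: (7, 9) → (7, -9)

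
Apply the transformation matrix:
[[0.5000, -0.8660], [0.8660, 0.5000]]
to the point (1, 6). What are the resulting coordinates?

Matrix multiplication:
[[0.5000, -0.8660], [0.8660, 0.5000]] × [1, 6]ᵀ
= [(0.5000)(1) + (-0.8660)(6), (0.8660)(1) + (0.5000)(6)]ᵀ
= [-4.6960, 3.8660]ᵀ
Result: (-4.6960, 3.8660)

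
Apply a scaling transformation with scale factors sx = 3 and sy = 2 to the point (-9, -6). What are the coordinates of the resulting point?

Scaling matrix:
[[3, 0], [0, 2]]
Result: (-9 × 3, -6 × 2) = (-27, -12)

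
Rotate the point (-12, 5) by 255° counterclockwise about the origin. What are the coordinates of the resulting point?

Rotation matrix for 255°: [[cos 255°, -sin 255°], [sin 255°, cos 255°]] ≈ [[-0.258819, 0.965926], [-0.965926, -0.258819]]
[[-0.258819, 0.965926], [-0.965926, -0.258819]] × [-12, 5]ᵀ ≈ [7.9355, 10.2970]ᵀ
Result: (7.9355, 10.2970)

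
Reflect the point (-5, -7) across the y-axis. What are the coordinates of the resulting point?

Reflection across y-axis: (-5, -7) → (5, -7)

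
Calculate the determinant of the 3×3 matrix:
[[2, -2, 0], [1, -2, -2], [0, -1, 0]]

Expansion along first row:
det = 2·det([[-2,-2],[-1,0]]) - -2·det([[1,-2],[0,0]]) + 0·det([[1,-2],[0,-1]])
    = 2·(-2·0 - -2·-1) - -2·(1·0 - -2·0) + 0·(1·-1 - -2·0)
    = 2·-2 - -2·0 + 0·-1
    = -4 + 0 + 0 = -4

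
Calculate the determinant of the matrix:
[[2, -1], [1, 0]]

For a 2×2 matrix [[a, b], [c, d]], det = ad - bc
det = (2)(0) - (-1)(1) = 0 - -1 = 1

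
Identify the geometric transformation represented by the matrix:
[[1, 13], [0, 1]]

This matrix represents: horizontal shear with factor 13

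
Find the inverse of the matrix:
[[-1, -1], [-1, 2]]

For [[a,b],[c,d]], inverse = (1/det)·[[d,-b],[-c,a]]
det = (-1)(2) - (-1)(-1) = -2 - 1 = -3
Inverse = (1/-3)·[[2, 1], [1, -1]]
= [[-2/3, -1/3], [-1/3, 1/3]]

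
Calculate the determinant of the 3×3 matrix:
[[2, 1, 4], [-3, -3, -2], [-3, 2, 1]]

Expansion along first row:
det = 2·det([[-3,-2],[2,1]]) - 1·det([[-3,-2],[-3,1]]) + 4·det([[-3,-3],[-3,2]])
    = 2·(-3·1 - -2·2) - 1·(-3·1 - -2·-3) + 4·(-3·2 - -3·-3)
    = 2·1 - 1·-9 + 4·-15
    = 2 + 9 + -60 = -49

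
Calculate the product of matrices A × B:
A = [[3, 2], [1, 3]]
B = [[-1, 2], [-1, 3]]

Matrix multiplication:
C[0][0] = 3×-1 + 2×-1 = -5
C[0][1] = 3×2 + 2×3 = 12
C[1][0] = 1×-1 + 3×-1 = -4
C[1][1] = 1×2 + 3×3 = 11
Result: [[-5, 12], [-4, 11]]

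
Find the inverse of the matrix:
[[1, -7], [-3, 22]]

For [[a,b],[c,d]], inverse = (1/det)·[[d,-b],[-c,a]]
det = (1)(22) - (-7)(-3) = 22 - 21 = 1
Inverse = [[22, 7], [3, 1]]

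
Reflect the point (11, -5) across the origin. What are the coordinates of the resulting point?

Reflection across origin: (11, -5) → (-11, 5)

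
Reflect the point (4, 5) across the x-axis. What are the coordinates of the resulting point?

Reflection across x-axis: (4, 5) → (4, -5)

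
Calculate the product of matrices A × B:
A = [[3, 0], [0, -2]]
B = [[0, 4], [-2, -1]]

Matrix multiplication:
C[0][0] = 3×0 + 0×-2 = 0
C[0][1] = 3×4 + 0×-1 = 12
C[1][0] = 0×0 + -2×-2 = 4
C[1][1] = 0×4 + -2×-1 = 2
Result: [[0, 12], [4, 2]]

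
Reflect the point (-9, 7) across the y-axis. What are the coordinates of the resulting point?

Reflection across y-axis: (-9, 7) → (9, 7)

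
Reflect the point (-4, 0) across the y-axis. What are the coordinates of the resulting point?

Reflection across y-axis: (-4, 0) → (4, 0)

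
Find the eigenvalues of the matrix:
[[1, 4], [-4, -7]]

Characteristic equation: det(A - λI) = 0
λ² - (trace)λ + (det) = 0
trace = 1 + -7 = -6, det = (1)(-7) - (4)(-4) = 9
λ² - (-6)λ + (9) = 0
λ = (-6 ± √((-6)² - 4·(9))) / 2 = (-6 ± √0) / 2
Solving: λ = -3, -3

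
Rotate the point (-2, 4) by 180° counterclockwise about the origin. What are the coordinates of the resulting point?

Rotation matrix for 180°: [[cos 180°, -sin 180°], [sin 180°, cos 180°]] = [[-1, 0], [0, -1]]
[[-1, 0], [0, -1]] × [-2, 4]ᵀ = [2, -4]ᵀ
Result: (2, -4)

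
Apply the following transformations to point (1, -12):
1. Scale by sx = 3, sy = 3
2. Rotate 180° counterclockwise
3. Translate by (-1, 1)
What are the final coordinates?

Step 1: Scale → (3, -36)
Step 2: Rotate 180° → (-3, 36)
Step 3: Translate → (-4, 37)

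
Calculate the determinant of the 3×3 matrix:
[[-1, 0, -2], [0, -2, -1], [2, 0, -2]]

Expansion along first row:
det = -1·det([[-2,-1],[0,-2]]) - 0·det([[0,-1],[2,-2]]) + -2·det([[0,-2],[2,0]])
    = -1·(-2·-2 - -1·0) - 0·(0·-2 - -1·2) + -2·(0·0 - -2·2)
    = -1·4 - 0·2 + -2·4
    = -4 + 0 + -8 = -12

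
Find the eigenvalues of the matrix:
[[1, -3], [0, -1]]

Characteristic equation: det(A - λI) = 0
λ² - (trace)λ + (det) = 0
trace = 1 + -1 = 0, det = (1)(-1) - (-3)(0) = -1
λ² - (0)λ + (-1) = 0
λ = (0 ± √((0)² - 4·(-1))) / 2 = (0 ± √4) / 2
Solving: λ = -1, 1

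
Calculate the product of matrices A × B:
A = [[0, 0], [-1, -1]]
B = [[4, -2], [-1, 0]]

Matrix multiplication:
C[0][0] = 0×4 + 0×-1 = 0
C[0][1] = 0×-2 + 0×0 = 0
C[1][0] = -1×4 + -1×-1 = -3
C[1][1] = -1×-2 + -1×0 = 2
Result: [[0, 0], [-3, 2]]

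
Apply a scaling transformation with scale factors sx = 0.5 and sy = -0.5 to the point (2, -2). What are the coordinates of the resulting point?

Scaling matrix:
[[0.50, 0], [0, -0.50]]
Result: (2 × 0.5, -2 × -0.5) = (1, 1)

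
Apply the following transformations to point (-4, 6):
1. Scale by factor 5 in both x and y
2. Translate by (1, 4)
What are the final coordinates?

Step 1: Scale (-4, 6) by 5 → (-20, 30)
Step 2: Translate by (1, 4) → (-19, 34)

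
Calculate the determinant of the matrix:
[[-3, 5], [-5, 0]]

For a 2×2 matrix [[a, b], [c, d]], det = ad - bc
det = (-3)(0) - (5)(-5) = 0 - -25 = 25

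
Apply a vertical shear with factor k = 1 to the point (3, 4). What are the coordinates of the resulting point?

Shear matrix for vertical shear with factor k = 1:
[[1, 0], [1, 1]]
Result: (3, 4) → (3, 7)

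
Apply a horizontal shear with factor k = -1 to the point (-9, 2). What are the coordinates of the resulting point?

Shear matrix for horizontal shear with factor k = -1:
[[1, -1], [0, 1]]
Result: (-9, 2) → (-11, 2)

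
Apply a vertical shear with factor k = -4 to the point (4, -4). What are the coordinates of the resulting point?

Shear matrix for vertical shear with factor k = -4:
[[1, 0], [-4, 1]]
Result: (4, -4) → (4, -20)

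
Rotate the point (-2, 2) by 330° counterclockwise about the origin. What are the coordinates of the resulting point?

Rotation matrix for 330°: [[cos 330°, -sin 330°], [sin 330°, cos 330°]] ≈ [[0.866025, 0.500000], [-0.500000, 0.866025]]
[[0.866025, 0.500000], [-0.500000, 0.866025]] × [-2, 2]ᵀ ≈ [-0.7321, 2.7321]ᵀ
Result: (-0.7321, 2.7321)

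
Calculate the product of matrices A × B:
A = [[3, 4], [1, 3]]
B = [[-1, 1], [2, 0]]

Matrix multiplication:
C[0][0] = 3×-1 + 4×2 = 5
C[0][1] = 3×1 + 4×0 = 3
C[1][0] = 1×-1 + 3×2 = 5
C[1][1] = 1×1 + 3×0 = 1
Result: [[5, 3], [5, 1]]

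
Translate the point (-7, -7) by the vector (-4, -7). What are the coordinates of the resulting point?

Translation by (-4, -7) (homogeneous matrix [[1, 0, -4], [0, 1, -7], [0, 0, 1]]):
x' = -7 + -4 = -11
y' = -7 + -7 = -14
Result: (-11, -14)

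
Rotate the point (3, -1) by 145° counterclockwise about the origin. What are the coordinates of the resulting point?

Rotation matrix for 145°: [[cos 145°, -sin 145°], [sin 145°, cos 145°]] ≈ [[-0.819152, -0.573576], [0.573576, -0.819152]]
[[-0.819152, -0.573576], [0.573576, -0.819152]] × [3, -1]ᵀ ≈ [-1.8839, 2.5399]ᵀ
Result: (-1.8839, 2.5399)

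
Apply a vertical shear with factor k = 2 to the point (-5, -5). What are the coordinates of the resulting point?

Shear matrix for vertical shear with factor k = 2:
[[1, 0], [2, 1]]
Result: (-5, -5) → (-5, -15)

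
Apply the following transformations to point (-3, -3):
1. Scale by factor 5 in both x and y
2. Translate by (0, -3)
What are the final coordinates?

Step 1: Scale (-3, -3) by 5 → (-15, -15)
Step 2: Translate by (0, -3) → (-15, -18)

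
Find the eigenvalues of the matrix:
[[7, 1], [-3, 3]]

Characteristic equation: det(A - λI) = 0
λ² - (trace)λ + (det) = 0
trace = 7 + 3 = 10, det = (7)(3) - (1)(-3) = 24
λ² - (10)λ + (24) = 0
λ = (10 ± √((10)² - 4·(24))) / 2 = (10 ± √4) / 2
Solving: λ = 4, 6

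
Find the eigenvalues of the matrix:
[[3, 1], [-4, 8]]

Characteristic equation: det(A - λI) = 0
λ² - (trace)λ + (det) = 0
trace = 3 + 8 = 11, det = (3)(8) - (1)(-4) = 28
λ² - (11)λ + (28) = 0
λ = (11 ± √((11)² - 4·(28))) / 2 = (11 ± √9) / 2
Solving: λ = 4, 7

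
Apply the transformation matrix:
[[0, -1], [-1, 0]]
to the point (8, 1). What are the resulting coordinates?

Matrix multiplication:
[[0, -1], [-1, 0]] × [8, 1]ᵀ
= [(0)(8) + (-1)(1), (-1)(8) + (0)(1)]ᵀ
= [-1, -8]ᵀ
Result: (-1, -8)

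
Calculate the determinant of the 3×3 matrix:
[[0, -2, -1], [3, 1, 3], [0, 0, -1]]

Expansion along first row:
det = 0·det([[1,3],[0,-1]]) - -2·det([[3,3],[0,-1]]) + -1·det([[3,1],[0,0]])
    = 0·(1·-1 - 3·0) - -2·(3·-1 - 3·0) + -1·(3·0 - 1·0)
    = 0·-1 - -2·-3 + -1·0
    = 0 + -6 + 0 = -6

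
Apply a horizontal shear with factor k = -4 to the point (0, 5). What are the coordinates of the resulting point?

Shear matrix for horizontal shear with factor k = -4:
[[1, -4], [0, 1]]
Result: (0, 5) → (-20, 5)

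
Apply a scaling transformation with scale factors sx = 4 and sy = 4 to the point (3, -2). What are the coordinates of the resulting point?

Scaling matrix:
[[4, 0], [0, 4]]
Result: (3 × 4, -2 × 4) = (12, -8)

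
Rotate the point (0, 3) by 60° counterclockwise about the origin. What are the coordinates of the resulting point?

Rotation matrix for 60°: [[cos 60°, -sin 60°], [sin 60°, cos 60°]] ≈ [[0.500000, -0.866025], [0.866025, 0.500000]]
[[0.500000, -0.866025], [0.866025, 0.500000]] × [0, 3]ᵀ ≈ [-2.5981, 1.5000]ᵀ
Result: (-2.5981, 1.5000)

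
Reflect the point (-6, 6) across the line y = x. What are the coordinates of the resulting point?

Reflection across line y = x: (-6, 6) → (6, -6)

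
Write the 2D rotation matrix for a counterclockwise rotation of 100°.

Rotation matrix formula: [[cos θ, -sin θ], [sin θ, cos θ]]
For θ = 100°:
cos(100°) = -0.1736
sin(100°) = 0.9848
Result: [[-0.1736, -0.9848], [0.9848, -0.1736]]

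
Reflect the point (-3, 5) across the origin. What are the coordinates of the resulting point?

Reflection across origin: (-3, 5) → (3, -5)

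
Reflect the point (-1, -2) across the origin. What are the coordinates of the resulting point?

Reflection across origin: (-1, -2) → (1, 2)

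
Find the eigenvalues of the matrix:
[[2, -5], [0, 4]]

Characteristic equation: det(A - λI) = 0
λ² - (trace)λ + (det) = 0
trace = 2 + 4 = 6, det = (2)(4) - (-5)(0) = 8
λ² - (6)λ + (8) = 0
λ = (6 ± √((6)² - 4·(8))) / 2 = (6 ± √4) / 2
Solving: λ = 2, 4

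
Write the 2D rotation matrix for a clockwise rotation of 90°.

Rotation matrix formula: [[cos θ, -sin θ], [sin θ, cos θ]]
A clockwise rotation by 90° is equivalent to a counterclockwise rotation by -90°.
For θ = -90°:
cos(-90°) = 0
sin(-90°) = -1
Result: [[0, 1], [-1, 0]]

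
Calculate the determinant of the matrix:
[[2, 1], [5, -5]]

For a 2×2 matrix [[a, b], [c, d]], det = ad - bc
det = (2)(-5) - (1)(5) = -10 - 5 = -15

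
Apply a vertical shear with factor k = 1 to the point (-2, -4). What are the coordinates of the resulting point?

Shear matrix for vertical shear with factor k = 1:
[[1, 0], [1, 1]]
Result: (-2, -4) → (-2, -6)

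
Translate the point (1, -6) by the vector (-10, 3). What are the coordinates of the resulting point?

Translation by (-10, 3) (homogeneous matrix [[1, 0, -10], [0, 1, 3], [0, 0, 1]]):
x' = 1 + -10 = -9
y' = -6 + 3 = -3
Result: (-9, -3)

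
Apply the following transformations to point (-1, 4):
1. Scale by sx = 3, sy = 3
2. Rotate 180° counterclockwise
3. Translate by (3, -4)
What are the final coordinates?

Step 1: Scale → (-3, 12)
Step 2: Rotate 180° → (3, -12)
Step 3: Translate → (6, -16)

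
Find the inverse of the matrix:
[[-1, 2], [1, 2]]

For [[a,b],[c,d]], inverse = (1/det)·[[d,-b],[-c,a]]
det = (-1)(2) - (2)(1) = -2 - 2 = -4
Inverse = (1/-4)·[[2, -2], [-1, -1]]
= [[-1/2, 1/2], [1/4, 1/4]]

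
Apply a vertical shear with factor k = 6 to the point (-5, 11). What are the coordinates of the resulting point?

Shear matrix for vertical shear with factor k = 6:
[[1, 0], [6, 1]]
Result: (-5, 11) → (-5, -19)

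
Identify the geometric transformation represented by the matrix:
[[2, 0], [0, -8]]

This matrix represents: non-uniform scaling by sx = 2, sy = -8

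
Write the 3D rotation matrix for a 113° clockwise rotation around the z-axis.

Rotation matrix for clockwise 113° around z-axis:
A clockwise rotation by 113° is a counterclockwise rotation by -113°.
cos(-113°) = -0.3907, sin(-113°) = -0.9205
Result: [[-0.3907, 0.9205, 0], [-0.9205, -0.3907, 0], [0, 0, 1]]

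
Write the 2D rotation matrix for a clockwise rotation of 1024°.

Rotation matrix formula: [[cos θ, -sin θ], [sin θ, cos θ]]
A clockwise rotation by 1024° is equivalent to a counterclockwise rotation by -1024°.
For θ = -1024°:
cos(-1024°) = 0.5592
sin(-1024°) = 0.8290
Result: [[0.5592, -0.8290], [0.8290, 0.5592]]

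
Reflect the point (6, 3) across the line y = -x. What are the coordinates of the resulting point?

Reflection across line y = -x: (6, 3) → (-3, -6)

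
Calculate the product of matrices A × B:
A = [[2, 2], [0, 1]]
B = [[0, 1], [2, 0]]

Matrix multiplication:
C[0][0] = 2×0 + 2×2 = 4
C[0][1] = 2×1 + 2×0 = 2
C[1][0] = 0×0 + 1×2 = 2
C[1][1] = 0×1 + 1×0 = 0
Result: [[4, 2], [2, 0]]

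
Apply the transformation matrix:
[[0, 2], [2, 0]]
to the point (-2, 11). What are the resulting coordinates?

Matrix multiplication:
[[0, 2], [2, 0]] × [-2, 11]ᵀ
= [(0)(-2) + (2)(11), (2)(-2) + (0)(11)]ᵀ
= [22, -4]ᵀ
Result: (22, -4)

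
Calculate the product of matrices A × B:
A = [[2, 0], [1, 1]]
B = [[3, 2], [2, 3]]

Matrix multiplication:
C[0][0] = 2×3 + 0×2 = 6
C[0][1] = 2×2 + 0×3 = 4
C[1][0] = 1×3 + 1×2 = 5
C[1][1] = 1×2 + 1×3 = 5
Result: [[6, 4], [5, 5]]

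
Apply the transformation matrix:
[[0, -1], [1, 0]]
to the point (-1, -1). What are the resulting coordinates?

Matrix multiplication:
[[0, -1], [1, 0]] × [-1, -1]ᵀ
= [(0)(-1) + (-1)(-1), (1)(-1) + (0)(-1)]ᵀ
= [1, -1]ᵀ
Result: (1, -1)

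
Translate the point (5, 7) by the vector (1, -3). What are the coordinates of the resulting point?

Translation by (1, -3) (homogeneous matrix [[1, 0, 1], [0, 1, -3], [0, 0, 1]]):
x' = 5 + 1 = 6
y' = 7 + -3 = 4
Result: (6, 4)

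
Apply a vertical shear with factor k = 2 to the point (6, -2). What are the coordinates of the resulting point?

Shear matrix for vertical shear with factor k = 2:
[[1, 0], [2, 1]]
Result: (6, -2) → (6, 10)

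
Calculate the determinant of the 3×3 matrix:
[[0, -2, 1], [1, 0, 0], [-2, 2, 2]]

Expansion along first row:
det = 0·det([[0,0],[2,2]]) - -2·det([[1,0],[-2,2]]) + 1·det([[1,0],[-2,2]])
    = 0·(0·2 - 0·2) - -2·(1·2 - 0·-2) + 1·(1·2 - 0·-2)
    = 0·0 - -2·2 + 1·2
    = 0 + 4 + 2 = 6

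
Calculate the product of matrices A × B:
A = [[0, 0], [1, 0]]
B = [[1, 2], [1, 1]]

Matrix multiplication:
C[0][0] = 0×1 + 0×1 = 0
C[0][1] = 0×2 + 0×1 = 0
C[1][0] = 1×1 + 0×1 = 1
C[1][1] = 1×2 + 0×1 = 2
Result: [[0, 0], [1, 2]]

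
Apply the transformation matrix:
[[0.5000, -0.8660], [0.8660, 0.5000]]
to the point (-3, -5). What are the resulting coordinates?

Matrix multiplication:
[[0.5000, -0.8660], [0.8660, 0.5000]] × [-3, -5]ᵀ
= [(0.5000)(-3) + (-0.8660)(-5), (0.8660)(-3) + (0.5000)(-5)]ᵀ
= [2.8300, -5.0980]ᵀ
Result: (2.8300, -5.0980)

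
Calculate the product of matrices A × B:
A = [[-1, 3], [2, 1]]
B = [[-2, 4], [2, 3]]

Matrix multiplication:
C[0][0] = -1×-2 + 3×2 = 8
C[0][1] = -1×4 + 3×3 = 5
C[1][0] = 2×-2 + 1×2 = -2
C[1][1] = 2×4 + 1×3 = 11
Result: [[8, 5], [-2, 11]]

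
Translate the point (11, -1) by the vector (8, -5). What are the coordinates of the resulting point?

Translation by (8, -5) (homogeneous matrix [[1, 0, 8], [0, 1, -5], [0, 0, 1]]):
x' = 11 + 8 = 19
y' = -1 + -5 = -6
Result: (19, -6)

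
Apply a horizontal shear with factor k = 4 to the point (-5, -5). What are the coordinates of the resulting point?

Shear matrix for horizontal shear with factor k = 4:
[[1, 4], [0, 1]]
Result: (-5, -5) → (-25, -5)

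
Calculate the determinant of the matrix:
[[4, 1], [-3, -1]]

For a 2×2 matrix [[a, b], [c, d]], det = ad - bc
det = (4)(-1) - (1)(-3) = -4 - -3 = -1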